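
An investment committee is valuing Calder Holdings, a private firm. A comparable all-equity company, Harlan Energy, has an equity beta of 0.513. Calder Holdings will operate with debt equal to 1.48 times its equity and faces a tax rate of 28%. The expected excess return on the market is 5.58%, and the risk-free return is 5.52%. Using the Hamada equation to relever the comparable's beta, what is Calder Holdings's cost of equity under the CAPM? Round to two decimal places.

β_L = β_U × [1 + (1 − t)(D/E)] = 0.513 × [1 + (1 − 0.28) × 1.48]
    = 0.513 × [1 + 0.72 × 1.48] = 0.513 × 2.0656 = 1.0597
E(R) = R_f + β_L × MRP = 5.52% + 1.0597 × 5.58% = 11.43%

11.43%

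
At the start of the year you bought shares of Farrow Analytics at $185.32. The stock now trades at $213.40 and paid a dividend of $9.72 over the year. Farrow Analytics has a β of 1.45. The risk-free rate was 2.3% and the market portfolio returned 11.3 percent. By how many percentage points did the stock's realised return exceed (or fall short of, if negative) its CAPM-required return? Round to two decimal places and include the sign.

Realised HPR = (P1 + D1 − P0) / P0 = (213.40 + 9.72 − 185.32) / 185.32 = 37.80 / 185.32 = 20.3972%
MRP = 11.3% − 2.3% = 9.00%
CAPM required = R_f + β·MRP = 2.3% + 1.45 × 9.0% = 15.3500%
α = realised − required = 20.3972% − 15.3500% = +5.05%

+5.05%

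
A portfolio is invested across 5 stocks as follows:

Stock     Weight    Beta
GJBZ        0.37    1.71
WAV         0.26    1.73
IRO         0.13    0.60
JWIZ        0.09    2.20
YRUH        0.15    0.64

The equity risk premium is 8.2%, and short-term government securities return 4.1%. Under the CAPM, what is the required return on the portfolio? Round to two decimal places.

16.03%

β_P = Σ w_i β_i = 0.37×1.71 + 0.26×1.73 + 0.13×0.60 + 0.09×2.20 + 0.15×0.64 = 1.4545
E(R_P) = R_f + β_P × MRP = 4.1% + 1.4545 × 8.2% = 16.03%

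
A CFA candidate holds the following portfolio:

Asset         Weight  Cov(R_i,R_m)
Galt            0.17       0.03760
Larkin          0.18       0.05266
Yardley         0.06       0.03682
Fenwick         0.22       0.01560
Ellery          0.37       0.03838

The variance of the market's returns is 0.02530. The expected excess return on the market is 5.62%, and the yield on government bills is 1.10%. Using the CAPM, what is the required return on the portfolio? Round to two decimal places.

9.03%

β_Galt = 0.03760 / 0.02530 = 1.4862
β_Larkin = 0.05266 / 0.02530 = 2.0814
β_Yardley = 0.03682 / 0.02530 = 1.4553
β_Fenwick = 0.01560 / 0.02530 = 0.6166
β_Ellery = 0.03838 / 0.02530 = 1.5170
β_P = Σ w_i β_i = 0.17×1.4862 + 0.18×2.0814 + 0.06×1.4553 + 0.22×0.6166 + 0.37×1.5170 = 1.4116
E(R_P) = R_f + β_P × MRP = 1.10% + 1.4116 × 5.62% = 9.03%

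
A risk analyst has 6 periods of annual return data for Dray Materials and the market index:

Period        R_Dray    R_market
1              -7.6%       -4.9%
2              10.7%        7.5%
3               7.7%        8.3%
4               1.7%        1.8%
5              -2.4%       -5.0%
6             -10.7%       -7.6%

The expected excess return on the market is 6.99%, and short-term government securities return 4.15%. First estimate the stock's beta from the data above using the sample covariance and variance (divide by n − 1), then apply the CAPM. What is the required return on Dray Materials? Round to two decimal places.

12.41%

Mean R_i = (-7.6 + 10.7 + 7.7 + 1.7 − 2.4 − 10.7) / 6 = -0.1000%
Mean R_m = (-4.9 + 7.5 + 8.3 + 1.8 − 5.0 − 7.6) / 6 = 0.0167%
Σ(R_i − R̄_i)(R_m − R̄_m) = 277.7900  ⇒  Cov = 277.7900 / 5 = 55.5580
Σ(R_m − R̄_m)² = 235.1483  ⇒  Var(R_m) = 235.1483 / 5 = 47.0297
β = Cov / Var(R_m) = 55.5580 / 47.0297 = 1.1813
E(R) = R_f + β × MRP = 4.15% + 1.1813 × 6.99% = 12.41%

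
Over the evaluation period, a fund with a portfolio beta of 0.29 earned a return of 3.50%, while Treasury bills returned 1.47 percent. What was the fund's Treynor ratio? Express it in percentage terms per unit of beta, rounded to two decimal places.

7.00%

Treynor = (R_P − R_f) / β_P = (3.50% − 1.47%) / 0.2900 = 2.03% / 0.2900 = 7.00%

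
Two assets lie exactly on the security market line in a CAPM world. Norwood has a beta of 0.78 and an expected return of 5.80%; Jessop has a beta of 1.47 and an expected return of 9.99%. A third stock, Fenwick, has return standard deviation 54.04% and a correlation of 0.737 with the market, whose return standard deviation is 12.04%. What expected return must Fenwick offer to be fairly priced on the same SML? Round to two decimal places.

21.15%

MRP = (9.99% − 5.80%) / (1.47 − 0.78) = 6.0725%
R_f = 5.80% − 0.78 × 6.0725% = 1.0635%
β_Fenwick = ρ·σ_i/σ_m = 0.737 × 54.04 / 12.04 = 3.3079
E(R_Fenwick) = R_f + β × MRP = 1.0635% + 3.3079 × 6.0725% = 21.15%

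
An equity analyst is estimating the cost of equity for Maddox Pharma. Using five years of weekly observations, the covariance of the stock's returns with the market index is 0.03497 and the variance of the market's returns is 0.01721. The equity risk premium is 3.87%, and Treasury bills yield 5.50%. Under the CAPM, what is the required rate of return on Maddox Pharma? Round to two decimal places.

β = Cov(R_i, R_m) / Var(R_m) = 0.03497 / 0.01721 = 2.0320
E(R) = R_f + β × MRP = 5.50% + 2.0320 × 3.87% = 13.36%

13.36%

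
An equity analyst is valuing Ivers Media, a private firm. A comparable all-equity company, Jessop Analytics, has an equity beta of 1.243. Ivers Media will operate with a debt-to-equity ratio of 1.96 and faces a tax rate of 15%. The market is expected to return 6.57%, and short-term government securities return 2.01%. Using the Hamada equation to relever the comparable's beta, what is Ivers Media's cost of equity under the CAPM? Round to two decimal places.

17.12%

β_L = β_U × [1 + (1 − t)(D/E)] = 1.243 × [1 + (1 − 0.15) × 1.96]
    = 1.243 × [1 + 0.85 × 1.96] = 1.243 × 2.6660 = 3.3138
MRP = 6.57% − 2.01% = 4.56%
E(R) = R_f + β_L × MRP = 2.01% + 3.3138 × 4.56% = 17.12%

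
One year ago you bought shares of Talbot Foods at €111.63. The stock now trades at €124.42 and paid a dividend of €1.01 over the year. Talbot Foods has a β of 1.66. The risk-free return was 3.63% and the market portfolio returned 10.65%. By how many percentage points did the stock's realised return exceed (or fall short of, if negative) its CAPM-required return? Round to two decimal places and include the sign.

Realised HPR = (P1 + D1 − P0) / P0 = (124.42 + 1.01 − 111.63) / 111.63 = 13.80 / 111.63 = 12.3623%
MRP = 10.65% − 3.63% = 7.02%
CAPM required = R_f + β·MRP = 3.63% + 1.66 × 7.02% = 15.2832%
α = realised − required = 12.3623% − 15.2832% = -2.92%

-2.92%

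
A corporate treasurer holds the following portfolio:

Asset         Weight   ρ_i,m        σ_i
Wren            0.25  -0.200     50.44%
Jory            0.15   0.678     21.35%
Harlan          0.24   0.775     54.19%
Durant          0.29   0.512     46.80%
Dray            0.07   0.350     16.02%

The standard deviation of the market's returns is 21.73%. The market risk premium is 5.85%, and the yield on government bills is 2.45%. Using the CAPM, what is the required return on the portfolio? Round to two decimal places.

7.05%

β_Wren = -0.200 × 50.44% / 21.73% = -0.4642
β_Jory = 0.678 × 21.35% / 21.73% = 0.6661
β_Harlan = 0.775 × 54.19% / 21.73% = 1.9327
β_Durant = 0.512 × 46.80% / 21.73% = 1.1027
β_Dray = 0.350 × 16.02% / 21.73% = 0.2580
β_P = Σ w_i β_i = 0.25×-0.4642 + 0.15×0.6661 + 0.24×1.9327 + 0.29×1.1027 + 0.07×0.2580 = 0.7856
E(R_P) = R_f + β_P × MRP = 2.45% + 0.7856 × 5.85% = 7.05%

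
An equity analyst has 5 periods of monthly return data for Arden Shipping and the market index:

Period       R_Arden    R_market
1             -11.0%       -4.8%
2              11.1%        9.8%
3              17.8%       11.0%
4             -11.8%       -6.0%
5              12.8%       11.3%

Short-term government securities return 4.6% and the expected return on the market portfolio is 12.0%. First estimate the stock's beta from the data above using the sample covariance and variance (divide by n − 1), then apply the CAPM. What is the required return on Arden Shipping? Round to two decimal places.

Mean R_i = (-11.0 + 11.1 + 17.8 − 11.8 + 12.8) / 5 = 3.7800%
Mean R_m = (-4.8 + 9.8 + 11.0 − 6.0 + 11.3) / 5 = 4.2600%
Σ(R_i − R̄_i)(R_m − R̄_m) = 492.3060  ⇒  Cov = 492.3060 / 4 = 123.0765
Σ(R_m − R̄_m)² = 313.0320  ⇒  Var(R_m) = 313.0320 / 4 = 78.2580
β = Cov / Var(R_m) = 123.0765 / 78.2580 = 1.5727
MRP = 12.0% − 4.6% = 7.40%
E(R) = R_f + β × MRP = 4.6% + 1.5727 × 7.4% = 16.24%

16.24%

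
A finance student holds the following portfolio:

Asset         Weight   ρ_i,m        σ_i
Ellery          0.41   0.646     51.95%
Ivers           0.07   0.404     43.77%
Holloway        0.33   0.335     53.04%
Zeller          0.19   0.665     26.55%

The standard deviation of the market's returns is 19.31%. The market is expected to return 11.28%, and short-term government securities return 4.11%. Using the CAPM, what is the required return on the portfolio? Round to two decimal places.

13.10%

β_Ellery = 0.646 × 51.95% / 19.31% = 1.7379
β_Ivers = 0.404 × 43.77% / 19.31% = 0.9157
β_Holloway = 0.335 × 53.04% / 19.31% = 0.9202
β_Zeller = 0.665 × 26.55% / 19.31% = 0.9143
β_P = Σ w_i β_i = 0.41×1.7379 + 0.07×0.9157 + 0.33×0.9202 + 0.19×0.9143 = 1.2540
MRP = 11.28% − 4.11% = 7.17%
E(R_P) = R_f + β_P × MRP = 4.11% + 1.2540 × 7.17% = 13.10%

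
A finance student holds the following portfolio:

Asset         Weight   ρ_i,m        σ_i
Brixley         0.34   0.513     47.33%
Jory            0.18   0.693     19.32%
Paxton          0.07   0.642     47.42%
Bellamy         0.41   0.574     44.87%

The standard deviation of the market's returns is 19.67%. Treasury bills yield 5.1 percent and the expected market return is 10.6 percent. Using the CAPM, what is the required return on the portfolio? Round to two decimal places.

β_Brixley = 0.513 × 47.33% / 19.67% = 1.2344
β_Jory = 0.693 × 19.32% / 19.67% = 0.6807
β_Paxton = 0.642 × 47.42% / 19.67% = 1.5477
β_Bellamy = 0.574 × 44.87% / 19.67% = 1.3094
β_P = Σ w_i β_i = 0.34×1.2344 + 0.18×0.6807 + 0.07×1.5477 + 0.41×1.3094 = 1.1874
MRP = 10.6% − 5.1% = 5.50%
E(R_P) = R_f + β_P × MRP = 5.1% + 1.1874 × 5.5% = 11.63%

11.63%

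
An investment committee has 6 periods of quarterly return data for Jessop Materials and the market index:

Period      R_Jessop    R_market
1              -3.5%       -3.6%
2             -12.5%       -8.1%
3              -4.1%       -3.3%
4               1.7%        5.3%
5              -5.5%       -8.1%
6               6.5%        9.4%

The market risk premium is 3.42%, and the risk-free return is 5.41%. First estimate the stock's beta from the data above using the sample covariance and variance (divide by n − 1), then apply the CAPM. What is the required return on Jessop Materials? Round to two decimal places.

Mean R_i = (-3.5 − 12.5 − 4.1 + 1.7 − 5.5 + 6.5) / 6 = -2.9000%
Mean R_m = (-3.6 − 8.1 − 3.3 + 5.3 − 8.1 + 9.4) / 6 = -1.4000%
Σ(R_i − R̄_i)(R_m − R̄_m) = 217.6800  ⇒  Cov = 217.6800 / 5 = 43.5360
Σ(R_m − R̄_m)² = 259.7600  ⇒  Var(R_m) = 259.7600 / 5 = 51.9520
β = Cov / Var(R_m) = 43.5360 / 51.9520 = 0.8380
E(R) = R_f + β × MRP = 5.41% + 0.8380 × 3.42% = 8.28%

8.28%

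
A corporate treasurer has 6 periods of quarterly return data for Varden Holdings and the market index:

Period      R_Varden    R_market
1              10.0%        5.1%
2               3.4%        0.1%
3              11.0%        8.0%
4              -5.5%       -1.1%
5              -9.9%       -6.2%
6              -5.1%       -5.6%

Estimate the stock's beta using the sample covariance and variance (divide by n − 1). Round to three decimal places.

Mean R_i = (10.0 + 3.4 + 11.0 − 5.5 − 9.9 − 5.1) / 6 = 0.6500%
Mean R_m = (5.1 + 0.1 + 8.0 − 1.1 − 6.2 − 5.6) / 6 = 0.0500%
Σ(R_i − R̄_i)(R_m − R̄_m) = 235.1350  ⇒  Cov = 235.1350 / 5 = 47.0270
Σ(R_m − R̄_m)² = 161.0150  ⇒  Var(R_m) = 161.0150 / 5 = 32.2030
β = Cov / Var(R_m) = 47.0270 / 32.2030 = 1.4603

1.460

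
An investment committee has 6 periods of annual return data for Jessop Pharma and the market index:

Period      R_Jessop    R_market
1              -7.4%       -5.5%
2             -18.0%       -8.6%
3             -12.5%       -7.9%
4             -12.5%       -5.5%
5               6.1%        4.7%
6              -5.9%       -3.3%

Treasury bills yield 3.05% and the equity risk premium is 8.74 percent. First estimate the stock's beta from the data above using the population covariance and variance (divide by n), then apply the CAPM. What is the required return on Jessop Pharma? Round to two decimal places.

Mean R_i = (-7.4 − 18.0 − 12.5 − 12.5 + 6.1 − 5.9) / 6 = -8.3667%
Mean R_m = (-5.5 − 8.6 − 7.9 − 5.5 + 4.7 − 3.3) / 6 = -4.3500%
Σ(R_i − R̄_i)(R_m − R̄_m) = 192.7700  ⇒  Cov = 192.7700 / 6 = 32.1283
Σ(R_m − R̄_m)² = 116.3150  ⇒  Var(R_m) = 116.3150 / 6 = 19.3858
β = Cov / Var(R_m) = 32.1283 / 19.3858 = 1.6573
E(R) = R_f + β × MRP = 3.05% + 1.6573 × 8.74% = 17.53%

17.53%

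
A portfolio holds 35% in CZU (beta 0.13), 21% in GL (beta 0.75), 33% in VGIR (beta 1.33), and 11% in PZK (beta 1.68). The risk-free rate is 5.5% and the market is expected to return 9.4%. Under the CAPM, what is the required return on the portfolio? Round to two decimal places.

8.72%

β_P = Σ w_i β_i = 0.35×0.13 + 0.21×0.75 + 0.33×1.33 + 0.11×1.68 = 0.8267
MRP = 9.4% − 5.5% = 3.90%
E(R_P) = R_f + β_P × MRP = 5.5% + 0.8267 × 3.9% = 8.72%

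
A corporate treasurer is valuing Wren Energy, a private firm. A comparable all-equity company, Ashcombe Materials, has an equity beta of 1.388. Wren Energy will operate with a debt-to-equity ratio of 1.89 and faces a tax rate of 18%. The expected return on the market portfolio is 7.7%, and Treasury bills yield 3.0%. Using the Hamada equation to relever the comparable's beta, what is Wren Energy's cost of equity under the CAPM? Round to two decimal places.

19.63%

β_L = β_U × [1 + (1 − t)(D/E)] = 1.388 × [1 + (1 − 0.18) × 1.89]
    = 1.388 × [1 + 0.82 × 1.89] = 1.388 × 2.5498 = 3.5391
MRP = 7.7% − 3.0% = 4.70%
E(R) = R_f + β_L × MRP = 3.0% + 3.5391 × 4.7% = 19.63%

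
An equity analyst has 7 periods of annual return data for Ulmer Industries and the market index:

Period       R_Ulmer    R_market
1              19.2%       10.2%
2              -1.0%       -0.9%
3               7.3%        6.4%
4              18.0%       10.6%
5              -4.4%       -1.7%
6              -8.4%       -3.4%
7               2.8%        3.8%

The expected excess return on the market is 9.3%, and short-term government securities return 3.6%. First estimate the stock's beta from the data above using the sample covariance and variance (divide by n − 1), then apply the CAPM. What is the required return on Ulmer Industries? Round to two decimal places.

Mean R_i = (19.2 − 1.0 + 7.3 + 18.0 − 4.4 − 8.4 + 2.8) / 7 = 4.7857%
Mean R_m = (10.2 − 0.9 + 6.4 + 10.6 − 1.7 − 3.4 + 3.8) / 7 = 3.5714%
Σ(R_i − R̄_i)(R_m − R̄_m) = 361.2971  ⇒  Cov = 361.2971 / 6 = 60.2162
Σ(R_m − R̄_m)² = 197.7743  ⇒  Var(R_m) = 197.7743 / 6 = 32.9624
β = Cov / Var(R_m) = 60.2162 / 32.9624 = 1.8268
E(R) = R_f + β × MRP = 3.6% + 1.8268 × 9.3% = 20.59%

20.59%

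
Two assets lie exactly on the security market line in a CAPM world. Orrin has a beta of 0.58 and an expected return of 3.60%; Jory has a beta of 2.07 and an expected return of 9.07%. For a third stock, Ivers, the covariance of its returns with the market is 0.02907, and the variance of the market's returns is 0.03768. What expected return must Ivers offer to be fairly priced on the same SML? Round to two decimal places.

MRP = (9.07% − 3.60%) / (2.07 − 0.58) = 3.6711%
R_f = 3.60% − 0.58 × 3.6711% = 1.4708%
β_Ivers = Cov / Var(R_m) = 0.02907 / 0.03768 = 0.7715
E(R_Ivers) = R_f + β × MRP = 1.4708% + 0.7715 × 3.6711% = 4.30%

4.30%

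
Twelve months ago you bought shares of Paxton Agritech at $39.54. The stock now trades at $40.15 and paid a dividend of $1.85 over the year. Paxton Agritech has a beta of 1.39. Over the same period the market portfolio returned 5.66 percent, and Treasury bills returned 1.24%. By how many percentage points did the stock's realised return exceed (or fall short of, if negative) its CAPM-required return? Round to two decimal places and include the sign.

-1.16%

Realised HPR = (P1 + D1 − P0) / P0 = (40.15 + 1.85 − 39.54) / 39.54 = 2.46 / 39.54 = 6.2215%
MRP = 5.66% − 1.24% = 4.42%
CAPM required = R_f + β·MRP = 1.24% + 1.39 × 4.42% = 7.3838%
α = realised − required = 6.2215% − 7.3838% = -1.16%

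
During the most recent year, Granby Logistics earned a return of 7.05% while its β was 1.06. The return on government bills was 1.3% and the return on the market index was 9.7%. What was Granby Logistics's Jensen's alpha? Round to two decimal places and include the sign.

-3.15%

Market excess return = 9.7% − 1.3% = 8.40%
CAPM benchmark = R_f + β(R_m − R_f) = 1.3% + 1.06 × 8.4% = 10.2040%
α = actual − benchmark = 7.05% − 10.2040% = -3.15%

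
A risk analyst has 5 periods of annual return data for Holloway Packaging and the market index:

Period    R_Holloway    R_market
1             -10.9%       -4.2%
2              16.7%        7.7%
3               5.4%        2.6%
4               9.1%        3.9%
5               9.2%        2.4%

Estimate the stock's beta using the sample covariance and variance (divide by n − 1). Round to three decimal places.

Mean R_i = (-10.9 + 16.7 + 5.4 + 9.1 + 9.2) / 5 = 5.9000%
Mean R_m = (-4.2 + 7.7 + 2.6 + 3.9 + 2.4) / 5 = 2.4800%
Σ(R_i − R̄_i)(R_m − R̄_m) = 172.8200  ⇒  Cov = 172.8200 / 4 = 43.2050
Σ(R_m − R̄_m)² = 73.9080  ⇒  Var(R_m) = 73.9080 / 4 = 18.4770
β = Cov / Var(R_m) = 43.2050 / 18.4770 = 2.3383

2.338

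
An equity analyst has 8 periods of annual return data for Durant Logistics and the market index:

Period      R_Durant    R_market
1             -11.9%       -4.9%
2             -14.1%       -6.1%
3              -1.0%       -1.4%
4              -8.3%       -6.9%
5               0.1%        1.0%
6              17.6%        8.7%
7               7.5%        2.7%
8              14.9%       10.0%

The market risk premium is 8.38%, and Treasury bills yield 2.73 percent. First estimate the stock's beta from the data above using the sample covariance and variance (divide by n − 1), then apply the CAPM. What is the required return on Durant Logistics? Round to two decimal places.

Mean R_i = (-11.9 − 14.1 − 1.0 − 8.3 + 0.1 + 17.6 + 7.5 + 14.9) / 8 = 0.6000%
Mean R_m = (-4.9 − 6.1 − 1.4 − 6.9 + 1.0 + 8.7 + 2.7 + 10.0) / 8 = 0.3875%
Σ(R_i − R̄_i)(R_m − R̄_m) = 523.6000  ⇒  Cov = 523.6000 / 7 = 74.8000
Σ(R_m − R̄_m)² = 293.5688  ⇒  Var(R_m) = 293.5688 / 7 = 41.9384
β = Cov / Var(R_m) = 74.8000 / 41.9384 = 1.7836
E(R) = R_f + β × MRP = 2.73% + 1.7836 × 8.38% = 17.68%

17.68%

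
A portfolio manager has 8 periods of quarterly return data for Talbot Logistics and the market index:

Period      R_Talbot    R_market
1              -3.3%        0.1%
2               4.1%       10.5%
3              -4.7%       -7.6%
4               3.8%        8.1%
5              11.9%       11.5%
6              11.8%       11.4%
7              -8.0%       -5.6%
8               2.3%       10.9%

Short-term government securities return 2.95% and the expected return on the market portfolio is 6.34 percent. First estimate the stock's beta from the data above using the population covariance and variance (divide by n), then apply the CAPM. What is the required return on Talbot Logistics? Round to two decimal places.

Mean R_i = (-3.3 + 4.1 − 4.7 + 3.8 + 11.9 + 11.8 − 8.0 + 2.3) / 8 = 2.2375%
Mean R_m = (0.1 + 10.5 − 7.6 + 8.1 + 11.5 + 11.4 − 5.6 + 10.9) / 8 = 4.9125%
Σ(R_i − R̄_i)(R_m − R̄_m) = 362.5263  ⇒  Cov = 362.5263 / 8 = 45.3158
Σ(R_m − R̄_m)² = 452.9488  ⇒  Var(R_m) = 452.9488 / 8 = 56.6186
β = Cov / Var(R_m) = 45.3158 / 56.6186 = 0.8004
MRP = 6.34% − 2.95% = 3.39%
E(R) = R_f + β × MRP = 2.95% + 0.8004 × 3.39% = 5.66%

5.66%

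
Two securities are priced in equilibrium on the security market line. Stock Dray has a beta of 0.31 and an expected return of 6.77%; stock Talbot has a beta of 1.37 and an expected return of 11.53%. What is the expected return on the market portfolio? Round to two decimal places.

Both satisfy E(R) = R_f + β·MRP, so the slope of the SML is
MRP = (11.53% − 6.77%) / (1.37 − 0.31) = 4.76% / 1.06 = 4.4906%
R_f = E(R_Dray) − β_Dray·MRP = 6.77% − 0.31 × 4.4906% = 5.3779%
E(R_m) = R_f + MRP = 5.3779% + 4.4906% = 9.87%

9.87%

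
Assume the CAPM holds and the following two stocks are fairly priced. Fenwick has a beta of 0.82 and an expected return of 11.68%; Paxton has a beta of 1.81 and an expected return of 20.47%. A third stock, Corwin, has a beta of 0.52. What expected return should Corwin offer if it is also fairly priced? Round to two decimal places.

MRP (SML slope) = (20.47% − 11.68%) / (1.81 − 0.82) = 8.79% / 0.99 = 8.8788%
R_f (intercept) = 11.68% − 0.82 × 8.8788% = 4.3994%
E(R_Corwin) = R_f + β × MRP = 4.3994% + 0.52 × 8.8788% = 9.02%

9.02%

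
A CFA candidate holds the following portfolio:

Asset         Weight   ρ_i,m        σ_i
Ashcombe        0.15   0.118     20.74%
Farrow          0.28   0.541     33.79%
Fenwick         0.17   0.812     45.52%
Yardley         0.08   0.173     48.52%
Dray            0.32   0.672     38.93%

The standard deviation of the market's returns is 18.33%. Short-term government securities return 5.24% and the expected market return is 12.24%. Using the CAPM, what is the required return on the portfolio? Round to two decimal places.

13.19%

β_Ashcombe = 0.118 × 20.74% / 18.33% = 0.1335
β_Farrow = 0.541 × 33.79% / 18.33% = 0.9973
β_Fenwick = 0.812 × 45.52% / 18.33% = 2.0165
β_Yardley = 0.173 × 48.52% / 18.33% = 0.4579
β_Dray = 0.672 × 38.93% / 18.33% = 1.4272
β_P = Σ w_i β_i = 0.15×0.1335 + 0.28×0.9973 + 0.17×2.0165 + 0.08×0.4579 + 0.32×1.4272 = 1.1354
MRP = 12.24% − 5.24% = 7.00%
E(R_P) = R_f + β_P × MRP = 5.24% + 1.1354 × 7.00% = 13.19%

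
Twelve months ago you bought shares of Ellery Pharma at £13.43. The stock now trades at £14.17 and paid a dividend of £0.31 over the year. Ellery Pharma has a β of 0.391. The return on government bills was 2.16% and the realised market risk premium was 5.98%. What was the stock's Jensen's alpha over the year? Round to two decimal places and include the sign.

+3.32%

Realised HPR = (P1 + D1 − P0) / P0 = (14.17 + 0.31 − 13.43) / 13.43 = 1.05 / 13.43 = 7.8183%
CAPM required = R_f + β·MRP = 2.16% + 0.391 × 5.98% = 4.49818%
α = realised − required = 7.8183% − 4.49818% = +3.32%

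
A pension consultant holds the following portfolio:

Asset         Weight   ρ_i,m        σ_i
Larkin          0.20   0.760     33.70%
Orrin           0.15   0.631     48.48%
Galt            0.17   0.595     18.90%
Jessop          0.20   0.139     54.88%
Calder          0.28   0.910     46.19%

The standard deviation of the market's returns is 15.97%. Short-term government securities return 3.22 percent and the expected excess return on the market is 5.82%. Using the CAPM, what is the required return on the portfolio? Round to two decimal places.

β_Larkin = 0.760 × 33.70% / 15.97% = 1.6038
β_Orrin = 0.631 × 48.48% / 15.97% = 1.9155
β_Galt = 0.595 × 18.90% / 15.97% = 0.7042
β_Jessop = 0.139 × 54.88% / 15.97% = 0.4777
β_Calder = 0.910 × 46.19% / 15.97% = 2.6320
β_P = Σ w_i β_i = 0.20×1.6038 + 0.15×1.9155 + 0.17×0.7042 + 0.20×0.4777 + 0.28×2.6320 = 1.5603
E(R_P) = R_f + β_P × MRP = 3.22% + 1.5603 × 5.82% = 12.30%

12.30%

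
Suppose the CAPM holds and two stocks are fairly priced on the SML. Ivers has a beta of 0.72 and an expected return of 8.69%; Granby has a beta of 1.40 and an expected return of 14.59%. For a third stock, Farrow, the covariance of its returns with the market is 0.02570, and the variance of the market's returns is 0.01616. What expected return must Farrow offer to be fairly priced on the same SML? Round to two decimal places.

16.24%

MRP = (14.59% − 8.69%) / (1.40 − 0.72) = 8.6765%
R_f = 8.69% − 0.72 × 8.6765% = 2.4429%
β_Farrow = Cov / Var(R_m) = 0.02570 / 0.01616 = 1.5903
E(R_Farrow) = R_f + β × MRP = 2.4429% + 1.5903 × 8.6765% = 16.24%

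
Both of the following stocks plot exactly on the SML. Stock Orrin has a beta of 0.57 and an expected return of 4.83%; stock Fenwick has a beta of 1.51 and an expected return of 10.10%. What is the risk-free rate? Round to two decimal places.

Both satisfy E(R) = R_f + β·MRP, so the slope of the SML is
MRP = (10.10% − 4.83%) / (1.51 − 0.57) = 5.27% / 0.94 = 5.6064%
R_f = E(R_Orrin) − β_Orrin·MRP = 4.83% − 0.57 × 5.6064% = 1.6344%

1.63%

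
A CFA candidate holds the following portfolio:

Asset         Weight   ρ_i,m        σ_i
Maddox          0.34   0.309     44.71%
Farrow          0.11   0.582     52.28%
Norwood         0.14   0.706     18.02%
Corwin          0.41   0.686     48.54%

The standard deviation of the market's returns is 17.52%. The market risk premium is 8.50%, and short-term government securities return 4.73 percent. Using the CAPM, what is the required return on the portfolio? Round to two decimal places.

β_Maddox = 0.309 × 44.71% / 17.52% = 0.7885
β_Farrow = 0.582 × 52.28% / 17.52% = 1.7367
β_Norwood = 0.706 × 18.02% / 17.52% = 0.7261
β_Corwin = 0.686 × 48.54% / 17.52% = 1.9006
β_P = Σ w_i β_i = 0.34×0.7885 + 0.11×1.7367 + 0.14×0.7261 + 0.41×1.9006 = 1.3400
E(R_P) = R_f + β_P × MRP = 4.73% + 1.3400 × 8.50% = 16.12%

16.12%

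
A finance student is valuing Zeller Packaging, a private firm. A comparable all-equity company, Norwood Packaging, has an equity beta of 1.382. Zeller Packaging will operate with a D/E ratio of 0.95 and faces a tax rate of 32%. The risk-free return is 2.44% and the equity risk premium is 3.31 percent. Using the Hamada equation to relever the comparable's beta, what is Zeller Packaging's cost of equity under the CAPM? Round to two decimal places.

β_L = β_U × [1 + (1 − t)(D/E)] = 1.382 × [1 + (1 − 0.32) × 0.95]
    = 1.382 × [1 + 0.68 × 0.95] = 1.382 × 1.6460 = 2.2748
E(R) = R_f + β_L × MRP = 2.44% + 2.2748 × 3.31% = 9.97%

9.97%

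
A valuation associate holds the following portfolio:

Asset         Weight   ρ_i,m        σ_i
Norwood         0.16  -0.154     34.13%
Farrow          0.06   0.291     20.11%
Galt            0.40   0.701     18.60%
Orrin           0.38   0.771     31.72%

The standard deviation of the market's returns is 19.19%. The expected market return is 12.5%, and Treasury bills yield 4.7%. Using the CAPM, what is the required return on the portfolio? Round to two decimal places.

β_Norwood = -0.154 × 34.13% / 19.19% = -0.2739
β_Farrow = 0.291 × 20.11% / 19.19% = 0.3050
β_Galt = 0.701 × 18.60% / 19.19% = 0.6794
β_Orrin = 0.771 × 31.72% / 19.19% = 1.2744
β_P = Σ w_i β_i = 0.16×-0.2739 + 0.06×0.3050 + 0.40×0.6794 + 0.38×1.2744 = 0.7305
MRP = 12.5% − 4.7% = 7.80%
E(R_P) = R_f + β_P × MRP = 4.7% + 0.7305 × 7.8% = 10.40%

10.40%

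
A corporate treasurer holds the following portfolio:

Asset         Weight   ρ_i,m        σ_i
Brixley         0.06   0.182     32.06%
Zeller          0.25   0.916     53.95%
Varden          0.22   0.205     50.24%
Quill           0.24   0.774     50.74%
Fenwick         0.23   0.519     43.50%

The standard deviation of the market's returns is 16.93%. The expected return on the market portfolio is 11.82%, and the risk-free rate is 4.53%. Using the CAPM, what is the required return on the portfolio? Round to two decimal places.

β_Brixley = 0.182 × 32.06% / 16.93% = 0.3446
β_Zeller = 0.916 × 53.95% / 16.93% = 2.9190
β_Varden = 0.205 × 50.24% / 16.93% = 0.6083
β_Quill = 0.774 × 50.74% / 16.93% = 2.3197
β_Fenwick = 0.519 × 43.50% / 16.93% = 1.3335
β_P = Σ w_i β_i = 0.06×0.3446 + 0.25×2.9190 + 0.22×0.6083 + 0.24×2.3197 + 0.23×1.3335 = 1.7477
MRP = 11.82% − 4.53% = 7.29%
E(R_P) = R_f + β_P × MRP = 4.53% + 1.7477 × 7.29% = 17.27%

17.27%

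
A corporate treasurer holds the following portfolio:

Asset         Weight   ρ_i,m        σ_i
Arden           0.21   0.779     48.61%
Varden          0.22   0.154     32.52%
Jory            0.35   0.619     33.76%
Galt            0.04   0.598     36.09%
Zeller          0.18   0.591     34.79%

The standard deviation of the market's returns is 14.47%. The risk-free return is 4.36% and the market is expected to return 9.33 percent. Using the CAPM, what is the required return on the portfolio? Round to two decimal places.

11.55%

β_Arden = 0.779 × 48.61% / 14.47% = 2.6169
β_Varden = 0.154 × 32.52% / 14.47% = 0.3461
β_Jory = 0.619 × 33.76% / 14.47% = 1.4442
β_Galt = 0.598 × 36.09% / 14.47% = 1.4915
β_Zeller = 0.591 × 34.79% / 14.47% = 1.4209
β_P = Σ w_i β_i = 0.21×2.6169 + 0.22×0.3461 + 0.35×1.4442 + 0.04×1.4915 + 0.18×1.4209 = 1.4466
MRP = 9.33% − 4.36% = 4.97%
E(R_P) = R_f + β_P × MRP = 4.36% + 1.4466 × 4.97% = 11.55%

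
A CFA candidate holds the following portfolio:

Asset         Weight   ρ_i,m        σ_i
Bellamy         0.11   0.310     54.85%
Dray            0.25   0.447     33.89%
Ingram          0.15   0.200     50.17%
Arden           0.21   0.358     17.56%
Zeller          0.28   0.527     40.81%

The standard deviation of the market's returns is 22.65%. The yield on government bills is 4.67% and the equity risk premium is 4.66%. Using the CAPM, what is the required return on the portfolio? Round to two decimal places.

β_Bellamy = 0.310 × 54.85% / 22.65% = 0.7507
β_Dray = 0.447 × 33.89% / 22.65% = 0.6688
β_Ingram = 0.200 × 50.17% / 22.65% = 0.4430
β_Arden = 0.358 × 17.56% / 22.65% = 0.2775
β_Zeller = 0.527 × 40.81% / 22.65% = 0.9495
β_P = Σ w_i β_i = 0.11×0.7507 + 0.25×0.6688 + 0.15×0.4430 + 0.21×0.2775 + 0.28×0.9495 = 0.6404
E(R_P) = R_f + β_P × MRP = 4.67% + 0.6404 × 4.66% = 7.65%

7.65%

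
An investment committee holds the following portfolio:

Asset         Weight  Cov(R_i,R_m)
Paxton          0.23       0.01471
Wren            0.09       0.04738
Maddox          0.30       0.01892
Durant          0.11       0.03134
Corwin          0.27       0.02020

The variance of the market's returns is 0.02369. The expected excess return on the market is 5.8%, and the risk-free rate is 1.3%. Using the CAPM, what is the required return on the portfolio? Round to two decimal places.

β_Paxton = 0.01471 / 0.02369 = 0.6209
β_Wren = 0.04738 / 0.02369 = 2.0000
β_Maddox = 0.01892 / 0.02369 = 0.7986
β_Durant = 0.03134 / 0.02369 = 1.3229
β_Corwin = 0.02020 / 0.02369 = 0.8527
β_P = Σ w_i β_i = 0.23×0.6209 + 0.09×2.0000 + 0.30×0.7986 + 0.11×1.3229 + 0.27×0.8527 = 0.9381
E(R_P) = R_f + β_P × MRP = 1.3% + 0.9381 × 5.8% = 6.74%

6.74%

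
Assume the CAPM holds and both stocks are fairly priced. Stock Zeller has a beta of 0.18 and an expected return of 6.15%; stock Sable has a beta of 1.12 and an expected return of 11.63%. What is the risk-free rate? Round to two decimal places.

Both satisfy E(R) = R_f + β·MRP, so the slope of the SML is
MRP = (11.63% − 6.15%) / (1.12 − 0.18) = 5.48% / 0.94 = 5.8298%
R_f = E(R_Zeller) − β_Zeller·MRP = 6.15% − 0.18 × 5.8298% = 5.1006%

5.10%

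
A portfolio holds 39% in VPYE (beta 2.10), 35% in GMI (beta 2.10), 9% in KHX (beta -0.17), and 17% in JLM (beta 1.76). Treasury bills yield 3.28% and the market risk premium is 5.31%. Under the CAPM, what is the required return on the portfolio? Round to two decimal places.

β_P = Σ w_i β_i = 0.39×2.10 + 0.35×2.10 + 0.09×-0.17 + 0.17×1.76 = 1.8379
E(R_P) = R_f + β_P × MRP = 3.28% + 1.8379 × 5.31% = 13.04%

13.04%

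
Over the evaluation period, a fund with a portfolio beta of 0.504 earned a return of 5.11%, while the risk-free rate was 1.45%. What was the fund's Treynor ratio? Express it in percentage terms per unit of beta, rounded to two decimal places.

7.26%

Treynor = (R_P − R_f) / β_P = (5.11% − 1.45%) / 0.5040 = 3.66% / 0.5040 = 7.26%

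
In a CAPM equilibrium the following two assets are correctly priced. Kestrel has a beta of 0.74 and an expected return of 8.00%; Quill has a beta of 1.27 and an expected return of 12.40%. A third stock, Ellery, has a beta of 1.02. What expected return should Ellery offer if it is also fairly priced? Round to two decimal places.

10.32%

MRP (SML slope) = (12.40% − 8.00%) / (1.27 − 0.74) = 4.40% / 0.53 = 8.3019%
R_f (intercept) = 8.00% − 0.74 × 8.3019% = 1.8566%
E(R_Ellery) = R_f + β × MRP = 1.8566% + 1.02 × 8.3019% = 10.32%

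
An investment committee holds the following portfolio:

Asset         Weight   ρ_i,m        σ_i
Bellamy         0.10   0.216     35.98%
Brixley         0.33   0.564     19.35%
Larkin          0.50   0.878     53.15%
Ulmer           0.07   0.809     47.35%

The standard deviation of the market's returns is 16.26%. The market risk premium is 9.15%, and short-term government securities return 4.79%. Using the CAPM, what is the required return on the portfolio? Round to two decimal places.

β_Bellamy = 0.216 × 35.98% / 16.26% = 0.4780
β_Brixley = 0.564 × 19.35% / 16.26% = 0.6712
β_Larkin = 0.878 × 53.15% / 16.26% = 2.8700
β_Ulmer = 0.809 × 47.35% / 16.26% = 2.3559
β_P = Σ w_i β_i = 0.10×0.4780 + 0.33×0.6712 + 0.50×2.8700 + 0.07×2.3559 = 1.8692
E(R_P) = R_f + β_P × MRP = 4.79% + 1.8692 × 9.15% = 21.89%

21.89%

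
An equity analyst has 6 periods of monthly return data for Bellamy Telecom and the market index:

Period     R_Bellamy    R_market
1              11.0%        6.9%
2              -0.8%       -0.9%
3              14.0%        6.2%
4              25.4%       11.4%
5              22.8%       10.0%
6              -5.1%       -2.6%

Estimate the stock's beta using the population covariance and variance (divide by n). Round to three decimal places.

2.121

Mean R_i = (11.0 − 0.8 + 14.0 + 25.4 + 22.8 − 5.1) / 6 = 11.2167%
Mean R_m = (6.9 − 0.9 + 6.2 + 11.4 + 10.0 − 2.6) / 6 = 5.1667%
Σ(R_i − R̄_i)(R_m − R̄_m) = 346.5233  ⇒  Cov = 346.5233 / 6 = 57.7539
Σ(R_m − R̄_m)² = 163.4133  ⇒  Var(R_m) = 163.4133 / 6 = 27.2356
β = Cov / Var(R_m) = 57.7539 / 27.2356 = 2.1205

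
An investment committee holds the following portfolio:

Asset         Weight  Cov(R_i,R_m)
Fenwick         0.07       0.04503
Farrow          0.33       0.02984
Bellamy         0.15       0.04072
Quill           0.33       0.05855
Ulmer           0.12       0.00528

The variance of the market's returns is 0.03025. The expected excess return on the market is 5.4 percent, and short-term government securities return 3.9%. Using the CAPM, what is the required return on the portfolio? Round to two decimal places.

β_Fenwick = 0.04503 / 0.03025 = 1.4886
β_Farrow = 0.02984 / 0.03025 = 0.9864
β_Bellamy = 0.04072 / 0.03025 = 1.3461
β_Quill = 0.05855 / 0.03025 = 1.9355
β_Ulmer = 0.00528 / 0.03025 = 0.1745
β_P = Σ w_i β_i = 0.07×1.4886 + 0.33×0.9864 + 0.15×1.3461 + 0.33×1.9355 + 0.12×0.1745 = 1.2913
E(R_P) = R_f + β_P × MRP = 3.9% + 1.2913 × 5.4% = 10.87%

10.87%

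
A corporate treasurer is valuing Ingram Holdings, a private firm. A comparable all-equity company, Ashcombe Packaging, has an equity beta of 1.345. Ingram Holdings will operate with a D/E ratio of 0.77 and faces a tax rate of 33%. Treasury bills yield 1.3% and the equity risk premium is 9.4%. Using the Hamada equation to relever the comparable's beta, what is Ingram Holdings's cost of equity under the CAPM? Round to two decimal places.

20.47%

β_L = β_U × [1 + (1 − t)(D/E)] = 1.345 × [1 + (1 − 0.33) × 0.77]
    = 1.345 × [1 + 0.67 × 0.77] = 1.345 × 1.5159 = 2.0389
E(R) = R_f + β_L × MRP = 1.3% + 2.0389 × 9.4% = 20.47%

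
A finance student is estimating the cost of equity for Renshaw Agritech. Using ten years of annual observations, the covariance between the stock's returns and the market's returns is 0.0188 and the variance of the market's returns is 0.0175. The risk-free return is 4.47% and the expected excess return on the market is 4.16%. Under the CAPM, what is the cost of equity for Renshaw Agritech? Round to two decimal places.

8.94%

β = Cov(R_i, R_m) / Var(R_m) = 0.0188 / 0.0175 = 1.0743
E(R) = R_f + β × MRP = 4.47% + 1.0743 × 4.16% = 8.94%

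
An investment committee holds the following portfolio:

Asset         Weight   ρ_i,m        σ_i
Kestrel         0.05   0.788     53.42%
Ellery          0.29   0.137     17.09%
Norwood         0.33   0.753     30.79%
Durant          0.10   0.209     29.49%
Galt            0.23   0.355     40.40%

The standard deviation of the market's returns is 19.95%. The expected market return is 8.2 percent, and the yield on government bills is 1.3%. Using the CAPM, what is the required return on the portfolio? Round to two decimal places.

6.26%

β_Kestrel = 0.788 × 53.42% / 19.95% = 2.1100
β_Ellery = 0.137 × 17.09% / 19.95% = 0.1174
β_Norwood = 0.753 × 30.79% / 19.95% = 1.1621
β_Durant = 0.209 × 29.49% / 19.95% = 0.3089
β_Galt = 0.355 × 40.40% / 19.95% = 0.7189
β_P = Σ w_i β_i = 0.05×2.1100 + 0.29×0.1174 + 0.33×1.1621 + 0.10×0.3089 + 0.23×0.7189 = 0.7193
MRP = 8.2% − 1.3% = 6.90%
E(R_P) = R_f + β_P × MRP = 1.3% + 0.7193 × 6.9% = 6.26%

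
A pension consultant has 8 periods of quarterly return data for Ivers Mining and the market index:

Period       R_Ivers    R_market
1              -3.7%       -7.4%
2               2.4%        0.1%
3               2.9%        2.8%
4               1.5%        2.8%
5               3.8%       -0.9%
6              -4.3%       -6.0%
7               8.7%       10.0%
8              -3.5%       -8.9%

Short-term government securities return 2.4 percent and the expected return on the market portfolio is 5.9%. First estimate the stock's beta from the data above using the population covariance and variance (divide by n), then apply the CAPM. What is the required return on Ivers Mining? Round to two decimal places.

4.75%

Mean R_i = (-3.7 + 2.4 + 2.9 + 1.5 + 3.8 − 4.3 + 8.7 − 3.5) / 8 = 0.9750%
Mean R_m = (-7.4 + 0.1 + 2.8 + 2.8 − 0.9 − 6.0 + 10.0 − 8.9) / 8 = -0.9375%
Σ(R_i − R̄_i)(R_m − R̄_m) = 187.7825  ⇒  Cov = 187.7825 / 8 = 23.4728
Σ(R_m − R̄_m)² = 279.4388  ⇒  Var(R_m) = 279.4388 / 8 = 34.9299
β = Cov / Var(R_m) = 23.4728 / 34.9299 = 0.6720
MRP = 5.9% − 2.4% = 3.50%
E(R) = R_f + β × MRP = 2.4% + 0.6720 × 3.5% = 4.75%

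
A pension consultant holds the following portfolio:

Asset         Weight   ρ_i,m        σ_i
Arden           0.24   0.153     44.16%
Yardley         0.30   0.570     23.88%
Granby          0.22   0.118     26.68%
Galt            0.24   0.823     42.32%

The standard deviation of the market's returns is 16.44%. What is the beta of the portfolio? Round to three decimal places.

0.898

β_Arden = 0.153 × 44.16% / 16.44% = 0.4110
β_Yardley = 0.570 × 23.88% / 16.44% = 0.8280
β_Granby = 0.118 × 26.68% / 16.44% = 0.1915
β_Galt = 0.823 × 42.32% / 16.44% = 2.1186
β_P = Σ w_i β_i = 0.24×0.4110 + 0.30×0.8280 + 0.22×0.1915 + 0.24×2.1186 = 0.8976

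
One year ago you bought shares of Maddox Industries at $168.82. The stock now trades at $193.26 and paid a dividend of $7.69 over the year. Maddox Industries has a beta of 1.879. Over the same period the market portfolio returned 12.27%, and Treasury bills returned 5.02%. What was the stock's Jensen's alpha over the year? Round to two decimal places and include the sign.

+0.39%

Realised HPR = (P1 + D1 − P0) / P0 = (193.26 + 7.69 − 168.82) / 168.82 = 32.13 / 168.82 = 19.0321%
MRP = 12.27% − 5.02% = 7.25%
CAPM required = R_f + β·MRP = 5.02% + 1.879 × 7.25% = 18.64275%
α = realised − required = 19.0321% − 18.64275% = +0.39%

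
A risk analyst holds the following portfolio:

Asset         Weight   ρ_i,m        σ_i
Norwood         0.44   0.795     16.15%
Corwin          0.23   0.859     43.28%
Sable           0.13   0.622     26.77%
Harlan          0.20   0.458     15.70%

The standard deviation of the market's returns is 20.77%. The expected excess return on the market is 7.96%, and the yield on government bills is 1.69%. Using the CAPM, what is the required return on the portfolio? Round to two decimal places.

β_Norwood = 0.795 × 16.15% / 20.77% = 0.6182
β_Corwin = 0.859 × 43.28% / 20.77% = 1.7900
β_Sable = 0.622 × 26.77% / 20.77% = 0.8017
β_Harlan = 0.458 × 15.70% / 20.77% = 0.3462
β_P = Σ w_i β_i = 0.44×0.6182 + 0.23×1.7900 + 0.13×0.8017 + 0.20×0.3462 = 0.8572
E(R_P) = R_f + β_P × MRP = 1.69% + 0.8572 × 7.96% = 8.51%

8.51%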